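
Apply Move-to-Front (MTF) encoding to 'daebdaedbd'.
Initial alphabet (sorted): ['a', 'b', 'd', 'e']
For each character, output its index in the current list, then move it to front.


MTF encoding:
'd': index 2 in ['a', 'b', 'd', 'e'] -> ['d', 'a', 'b', 'e']
'a': index 1 in ['d', 'a', 'b', 'e'] -> ['a', 'd', 'b', 'e']
'e': index 3 in ['a', 'd', 'b', 'e'] -> ['e', 'a', 'd', 'b']
'b': index 3 in ['e', 'a', 'd', 'b'] -> ['b', 'e', 'a', 'd']
'd': index 3 in ['b', 'e', 'a', 'd'] -> ['d', 'b', 'e', 'a']
'a': index 3 in ['d', 'b', 'e', 'a'] -> ['a', 'd', 'b', 'e']
'e': index 3 in ['a', 'd', 'b', 'e'] -> ['e', 'a', 'd', 'b']
'd': index 2 in ['e', 'a', 'd', 'b'] -> ['d', 'e', 'a', 'b']
'b': index 3 in ['d', 'e', 'a', 'b'] -> ['b', 'd', 'e', 'a']
'd': index 1 in ['b', 'd', 'e', 'a'] -> ['d', 'b', 'e', 'a']


Output: [2, 1, 3, 3, 3, 3, 3, 2, 3, 1]


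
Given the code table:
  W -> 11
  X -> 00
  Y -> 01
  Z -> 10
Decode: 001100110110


Decoding:
00 -> X
11 -> W
00 -> X
11 -> W
01 -> Y
10 -> Z


Result: XWXWYZ


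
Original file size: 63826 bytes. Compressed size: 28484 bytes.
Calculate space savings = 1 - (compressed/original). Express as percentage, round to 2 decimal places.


ratio = compressed/original = 28484/63826 = 0.446276
savings = 1 - ratio = 1 - 0.446276 = 0.553724
as a percentage: 0.553724 * 100 = 55.37%

Space savings = 1 - 28484/63826 = 55.37%


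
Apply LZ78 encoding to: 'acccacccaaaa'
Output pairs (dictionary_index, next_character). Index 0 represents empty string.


LZ78 encoding steps:
Dictionary: {0: ''}
Step 1: w='' (idx 0), next='a' -> output (0, 'a'), add 'a' as idx 1
Step 2: w='' (idx 0), next='c' -> output (0, 'c'), add 'c' as idx 2
Step 3: w='c' (idx 2), next='c' -> output (2, 'c'), add 'cc' as idx 3
Step 4: w='a' (idx 1), next='c' -> output (1, 'c'), add 'ac' as idx 4
Step 5: w='cc' (idx 3), next='a' -> output (3, 'a'), add 'cca' as idx 5
Step 6: w='a' (idx 1), next='a' -> output (1, 'a'), add 'aa' as idx 6
Step 7: w='a' (idx 1), end of input -> output (1, '')


Encoded: [(0, 'a'), (0, 'c'), (2, 'c'), (1, 'c'), (3, 'a'), (1, 'a'), (1, '')]


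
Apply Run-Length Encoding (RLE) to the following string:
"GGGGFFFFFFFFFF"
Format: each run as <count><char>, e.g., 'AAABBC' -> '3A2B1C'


Scanning runs left to right:
  i=0: run of 'G' x 4 -> '4G'
  i=4: run of 'F' x 10 -> '10F'

RLE = 4G10F


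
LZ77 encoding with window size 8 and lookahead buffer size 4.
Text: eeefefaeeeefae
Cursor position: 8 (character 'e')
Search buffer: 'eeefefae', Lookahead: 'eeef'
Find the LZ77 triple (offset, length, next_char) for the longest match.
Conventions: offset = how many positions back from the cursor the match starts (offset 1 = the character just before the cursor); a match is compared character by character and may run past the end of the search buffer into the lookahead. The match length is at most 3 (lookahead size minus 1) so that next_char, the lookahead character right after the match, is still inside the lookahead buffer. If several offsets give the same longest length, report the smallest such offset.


Try each offset into the search buffer:
  offset=1 (pos 7, char 'e'): match length 3
  offset=2 (pos 6, char 'a'): match length 0
  offset=3 (pos 5, char 'f'): match length 0
  offset=4 (pos 4, char 'e'): match length 1
  offset=5 (pos 3, char 'f'): match length 0
  offset=6 (pos 2, char 'e'): match length 1
  offset=7 (pos 1, char 'e'): match length 2
  offset=8 (pos 0, char 'e'): match length 3
Longest match has length 3, found at offsets 1, 8; take the smallest, offset 1.
next_char = character at position 8 + 3 = 11 -> 'f'

Best match: offset=1, length=3 (matching 'eee' starting at position 7)
LZ77 triple: (1, 3, 'f')


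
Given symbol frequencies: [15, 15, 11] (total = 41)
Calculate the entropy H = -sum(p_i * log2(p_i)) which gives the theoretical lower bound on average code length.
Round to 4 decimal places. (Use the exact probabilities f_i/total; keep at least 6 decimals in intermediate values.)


Per-symbol terms -p_i * log2(p_i) with p_i = f_i/41:
  p = 15/41 = 0.365854: log2(p) = -1.450661, -p*log2(p) = 0.530730
  p = 15/41 = 0.365854: log2(p) = -1.450661, -p*log2(p) = 0.530730
  p = 11/41 = 0.268293: log2(p) = -1.898120, -p*log2(p) = 0.509252
H = 0.530730 + 0.530730 + 0.509252 = 1.570712

H = 1.5707 bits/symbol


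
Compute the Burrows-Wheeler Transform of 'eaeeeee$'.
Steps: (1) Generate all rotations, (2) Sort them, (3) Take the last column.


Rotations (sorted):
  0: $eaeeeee -> last char: e
  1: aeeeee$e -> last char: e
  2: e$eaeeee -> last char: e
  3: eaeeeee$ -> last char: $
  4: ee$eaeee -> last char: e
  5: eee$eaee -> last char: e
  6: eeee$eae -> last char: e
  7: eeeee$ea -> last char: a


BWT = eee$eeea


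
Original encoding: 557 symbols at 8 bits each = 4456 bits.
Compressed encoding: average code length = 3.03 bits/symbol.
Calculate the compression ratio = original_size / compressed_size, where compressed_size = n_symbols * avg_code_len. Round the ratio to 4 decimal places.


original_size = n_symbols * orig_bits = 557 * 8 = 4456 bits
compressed_size = n_symbols * avg_code_len = 557 * 3.03 = 1687.71 bits
ratio = original_size / compressed_size = 4456 / 1687.71 = 2.6403

Compression ratio = 2.6403


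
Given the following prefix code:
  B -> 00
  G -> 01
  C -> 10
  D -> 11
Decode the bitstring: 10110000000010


Decoding step by step:
Bits 10 -> C
Bits 11 -> D
Bits 00 -> B
Bits 00 -> B
Bits 00 -> B
Bits 00 -> B
Bits 10 -> C


Decoded message: CDBBBBC


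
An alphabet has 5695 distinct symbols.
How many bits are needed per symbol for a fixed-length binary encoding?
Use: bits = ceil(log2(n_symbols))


log2(5695) = 12.4755
Bracket: 2^12 = 4096 < 5695 <= 2^13 = 8192
So ceil(log2(5695)) = 13

bits = ceil(log2(5695)) = ceil(12.4755) = 13 bits


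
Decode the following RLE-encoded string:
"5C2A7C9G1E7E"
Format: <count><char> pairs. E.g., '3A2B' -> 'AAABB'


Expanding each <count><char> pair:
  5C -> 'CCCCC'
  2A -> 'AA'
  7C -> 'CCCCCCC'
  9G -> 'GGGGGGGGG'
  1E -> 'E'
  7E -> 'EEEEEEE'

Decoded = CCCCCAACCCCCCCGGGGGGGGGEEEEEEEE


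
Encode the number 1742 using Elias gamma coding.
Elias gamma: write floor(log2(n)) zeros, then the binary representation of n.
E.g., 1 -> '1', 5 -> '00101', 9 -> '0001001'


num_bits = floor(log2(1742)) + 1 = 11
leading_zeros = num_bits - 1 = 10
binary(1742) = 11011001110

Elias gamma(1742) = '0000000000' + '11011001110' = 000000000011011001110 (21 bits)


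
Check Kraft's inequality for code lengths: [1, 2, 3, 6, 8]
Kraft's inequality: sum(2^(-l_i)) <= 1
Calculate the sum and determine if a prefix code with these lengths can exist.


Sum = 2^(-1) + 2^(-2) + 2^(-3) + 2^(-6) + 2^(-8)
    = 0.5 + 0.25 + 0.125 + 0.015625 + 0.00390625
    = 229/256 = 0.89453125
Since 0.89453125 <= 1, Kraft's inequality IS satisfied.
A prefix code with these lengths CAN exist.

Kraft sum = 0.89453125. Satisfied.


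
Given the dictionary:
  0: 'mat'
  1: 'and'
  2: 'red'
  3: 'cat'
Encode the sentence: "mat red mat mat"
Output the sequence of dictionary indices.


Look up each word in the dictionary:
  'mat' -> 0
  'red' -> 2
  'mat' -> 0
  'mat' -> 0

Encoded: [0, 2, 0, 0]


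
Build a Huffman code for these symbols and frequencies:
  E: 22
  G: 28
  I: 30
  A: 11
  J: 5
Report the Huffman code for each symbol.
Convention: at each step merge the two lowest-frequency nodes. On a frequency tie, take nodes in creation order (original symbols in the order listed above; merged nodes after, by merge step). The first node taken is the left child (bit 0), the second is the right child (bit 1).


Huffman tree construction:
Step 1: Merge J(5) + A(11) = 16
Step 2: Merge (J+A)(16) + E(22) = 38
Step 3: Merge G(28) + I(30) = 58
Step 4: Merge ((J+A)+E)(38) + (G+I)(58) = 96
Read each symbol's code off the tree from the root (left child = 0, right child = 1).

Codes:
  E: 01 (length 2)
  G: 10 (length 2)
  I: 11 (length 2)
  A: 001 (length 3)
  J: 000 (length 3)
Average code length: 208/96 = 2.1667 bits/symbol


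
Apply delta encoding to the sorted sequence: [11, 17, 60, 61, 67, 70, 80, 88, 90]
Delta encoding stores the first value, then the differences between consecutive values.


First value: 11
Deltas:
  17 - 11 = 6
  60 - 17 = 43
  61 - 60 = 1
  67 - 61 = 6
  70 - 67 = 3
  80 - 70 = 10
  88 - 80 = 8
  90 - 88 = 2


Delta encoded: [11, 6, 43, 1, 6, 3, 10, 8, 2]


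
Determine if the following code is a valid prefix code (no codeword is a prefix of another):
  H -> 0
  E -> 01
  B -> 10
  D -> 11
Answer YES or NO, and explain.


Checking each pair (does one codeword prefix another?):
  H='0' vs E='01': prefix -- VIOLATION

NO -- this is NOT a valid prefix code. H (0) is a prefix of E (01).


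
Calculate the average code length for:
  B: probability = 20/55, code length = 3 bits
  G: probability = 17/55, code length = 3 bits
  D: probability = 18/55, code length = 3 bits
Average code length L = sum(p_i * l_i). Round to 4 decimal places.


Weighted contributions p_i * l_i:
  B: (20/55) * 3 = 60/55
  G: (17/55) * 3 = 51/55
  D: (18/55) * 3 = 54/55
Sum = (60 + 51 + 54)/55 = 165/55

L = 165/55 = 3.0000 bits/symbol


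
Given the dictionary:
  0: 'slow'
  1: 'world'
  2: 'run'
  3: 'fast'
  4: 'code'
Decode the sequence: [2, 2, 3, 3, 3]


Look up each index in the dictionary:
  2 -> 'run'
  2 -> 'run'
  3 -> 'fast'
  3 -> 'fast'
  3 -> 'fast'

Decoded: "run run fast fast fast"


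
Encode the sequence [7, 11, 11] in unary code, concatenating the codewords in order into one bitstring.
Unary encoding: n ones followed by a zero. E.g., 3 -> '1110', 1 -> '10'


Encode each number as n ones followed by a terminating 0:
  7 -> 11111110 (8 bits)
  11 -> 111111111110 (12 bits)
  11 -> 111111111110 (12 bits)
Total length = 8 + 12 + 12 = 32 bits.

Unary([7, 11, 11]) = 11111110111111111110111111111110 (32 bits)


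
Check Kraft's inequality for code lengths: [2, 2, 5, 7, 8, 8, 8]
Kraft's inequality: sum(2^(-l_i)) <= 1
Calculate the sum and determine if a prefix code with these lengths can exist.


Sum = 2^(-2) + 2^(-2) + 2^(-5) + 2^(-7) + 2^(-8) + 2^(-8) + 2^(-8)
    = 0.25 + 0.25 + 0.03125 + 0.0078125 + 0.00390625 + 0.00390625 + 0.00390625
    = 141/256 = 0.55078125
Since 0.55078125 <= 1, Kraft's inequality IS satisfied.
A prefix code with these lengths CAN exist.

Kraft sum = 0.55078125. Satisfied.


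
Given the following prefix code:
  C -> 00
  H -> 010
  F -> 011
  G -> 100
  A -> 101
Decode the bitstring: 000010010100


Decoding step by step:
Bits 00 -> C
Bits 00 -> C
Bits 100 -> G
Bits 101 -> A
Bits 00 -> C


Decoded message: CCGAC


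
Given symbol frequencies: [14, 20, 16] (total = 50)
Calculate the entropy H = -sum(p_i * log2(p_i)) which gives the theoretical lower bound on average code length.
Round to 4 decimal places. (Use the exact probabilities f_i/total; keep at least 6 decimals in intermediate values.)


Per-symbol terms -p_i * log2(p_i) with p_i = f_i/50:
  p = 14/50 = 0.280000: log2(p) = -1.836501, -p*log2(p) = 0.514220
  p = 20/50 = 0.400000: log2(p) = -1.321928, -p*log2(p) = 0.528771
  p = 16/50 = 0.320000: log2(p) = -1.643856, -p*log2(p) = 0.526034
H = 0.514220 + 0.528771 + 0.526034 = 1.569025

H = 1.569 bits/symbol


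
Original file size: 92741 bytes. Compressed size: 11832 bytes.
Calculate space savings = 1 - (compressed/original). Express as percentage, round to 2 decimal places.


ratio = compressed/original = 11832/92741 = 0.127581
savings = 1 - ratio = 1 - 0.127581 = 0.872419
as a percentage: 0.872419 * 100 = 87.24%

Space savings = 1 - 11832/92741 = 87.24%


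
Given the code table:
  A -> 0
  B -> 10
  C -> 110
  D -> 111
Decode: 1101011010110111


Decoding:
110 -> C
10 -> B
110 -> C
10 -> B
110 -> C
111 -> D


Result: CBCBCD


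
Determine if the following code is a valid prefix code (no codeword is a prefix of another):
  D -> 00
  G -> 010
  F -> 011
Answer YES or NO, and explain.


Checking each pair (does one codeword prefix another?):
  D='00' vs G='010': no prefix
  D='00' vs F='011': no prefix
  G='010' vs D='00': no prefix
  G='010' vs F='011': no prefix
  F='011' vs D='00': no prefix
  F='011' vs G='010': no prefix
No violation found over all pairs.

YES -- this is a valid prefix code. No codeword is a prefix of any other codeword.


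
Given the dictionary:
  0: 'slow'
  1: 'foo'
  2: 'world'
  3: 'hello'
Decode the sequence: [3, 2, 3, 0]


Look up each index in the dictionary:
  3 -> 'hello'
  2 -> 'world'
  3 -> 'hello'
  0 -> 'slow'

Decoded: "hello world hello slow"


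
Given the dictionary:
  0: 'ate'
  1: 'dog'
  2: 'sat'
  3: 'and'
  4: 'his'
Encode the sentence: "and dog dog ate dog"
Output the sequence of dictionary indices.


Look up each word in the dictionary:
  'and' -> 3
  'dog' -> 1
  'dog' -> 1
  'ate' -> 0
  'dog' -> 1

Encoded: [3, 1, 1, 0, 1]


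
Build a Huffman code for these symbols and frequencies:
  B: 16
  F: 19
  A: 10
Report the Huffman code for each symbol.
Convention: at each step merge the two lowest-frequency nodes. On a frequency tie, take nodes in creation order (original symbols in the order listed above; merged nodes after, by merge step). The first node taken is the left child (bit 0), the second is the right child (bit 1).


Huffman tree construction:
Step 1: Merge A(10) + B(16) = 26
Step 2: Merge F(19) + (A+B)(26) = 45
Read each symbol's code off the tree from the root (left child = 0, right child = 1).

Codes:
  B: 11 (length 2)
  F: 0 (length 1)
  A: 10 (length 2)
Average code length: 71/45 = 1.5778 bits/symbol


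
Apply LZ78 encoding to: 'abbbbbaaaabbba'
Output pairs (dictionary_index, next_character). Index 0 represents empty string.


LZ78 encoding steps:
Dictionary: {0: ''}
Step 1: w='' (idx 0), next='a' -> output (0, 'a'), add 'a' as idx 1
Step 2: w='' (idx 0), next='b' -> output (0, 'b'), add 'b' as idx 2
Step 3: w='b' (idx 2), next='b' -> output (2, 'b'), add 'bb' as idx 3
Step 4: w='bb' (idx 3), next='a' -> output (3, 'a'), add 'bba' as idx 4
Step 5: w='a' (idx 1), next='a' -> output (1, 'a'), add 'aa' as idx 5
Step 6: w='a' (idx 1), next='b' -> output (1, 'b'), add 'ab' as idx 6
Step 7: w='bba' (idx 4), end of input -> output (4, '')


Encoded: [(0, 'a'), (0, 'b'), (2, 'b'), (3, 'a'), (1, 'a'), (1, 'b'), (4, '')]


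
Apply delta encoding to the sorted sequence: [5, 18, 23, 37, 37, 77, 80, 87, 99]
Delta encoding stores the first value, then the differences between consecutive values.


First value: 5
Deltas:
  18 - 5 = 13
  23 - 18 = 5
  37 - 23 = 14
  37 - 37 = 0
  77 - 37 = 40
  80 - 77 = 3
  87 - 80 = 7
  99 - 87 = 12


Delta encoded: [5, 13, 5, 14, 0, 40, 3, 7, 12]


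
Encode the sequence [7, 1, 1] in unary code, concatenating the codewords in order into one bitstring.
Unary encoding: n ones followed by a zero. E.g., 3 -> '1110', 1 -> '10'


Encode each number as n ones followed by a terminating 0:
  7 -> 11111110 (8 bits)
  1 -> 10 (2 bits)
  1 -> 10 (2 bits)
Total length = 8 + 2 + 2 = 12 bits.

Unary([7, 1, 1]) = 111111101010 (12 bits)


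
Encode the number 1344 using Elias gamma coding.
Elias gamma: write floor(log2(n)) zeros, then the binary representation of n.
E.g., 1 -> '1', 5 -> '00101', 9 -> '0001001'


num_bits = floor(log2(1344)) + 1 = 11
leading_zeros = num_bits - 1 = 10
binary(1344) = 10101000000

Elias gamma(1344) = '0000000000' + '10101000000' = 000000000010101000000 (21 bits)


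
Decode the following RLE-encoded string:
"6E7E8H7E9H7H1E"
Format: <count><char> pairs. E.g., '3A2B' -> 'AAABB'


Expanding each <count><char> pair:
  6E -> 'EEEEEE'
  7E -> 'EEEEEEE'
  8H -> 'HHHHHHHH'
  7E -> 'EEEEEEE'
  9H -> 'HHHHHHHHH'
  7H -> 'HHHHHHH'
  1E -> 'E'

Decoded = EEEEEEEEEEEEEHHHHHHHHEEEEEEEHHHHHHHHHHHHHHHHE


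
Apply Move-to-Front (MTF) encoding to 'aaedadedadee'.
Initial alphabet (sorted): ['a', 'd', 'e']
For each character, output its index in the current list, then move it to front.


MTF encoding:
'a': index 0 in ['a', 'd', 'e'] -> ['a', 'd', 'e']
'a': index 0 in ['a', 'd', 'e'] -> ['a', 'd', 'e']
'e': index 2 in ['a', 'd', 'e'] -> ['e', 'a', 'd']
'd': index 2 in ['e', 'a', 'd'] -> ['d', 'e', 'a']
'a': index 2 in ['d', 'e', 'a'] -> ['a', 'd', 'e']
'd': index 1 in ['a', 'd', 'e'] -> ['d', 'a', 'e']
'e': index 2 in ['d', 'a', 'e'] -> ['e', 'd', 'a']
'd': index 1 in ['e', 'd', 'a'] -> ['d', 'e', 'a']
'a': index 2 in ['d', 'e', 'a'] -> ['a', 'd', 'e']
'd': index 1 in ['a', 'd', 'e'] -> ['d', 'a', 'e']
'e': index 2 in ['d', 'a', 'e'] -> ['e', 'd', 'a']
'e': index 0 in ['e', 'd', 'a'] -> ['e', 'd', 'a']


Output: [0, 0, 2, 2, 2, 1, 2, 1, 2, 1, 2, 0]


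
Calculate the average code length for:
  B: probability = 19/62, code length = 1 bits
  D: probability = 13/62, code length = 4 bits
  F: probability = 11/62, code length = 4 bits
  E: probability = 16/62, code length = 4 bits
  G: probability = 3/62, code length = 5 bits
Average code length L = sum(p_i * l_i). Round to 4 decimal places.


Weighted contributions p_i * l_i:
  B: (19/62) * 1 = 19/62
  D: (13/62) * 4 = 52/62
  F: (11/62) * 4 = 44/62
  E: (16/62) * 4 = 64/62
  G: (3/62) * 5 = 15/62
Sum = (19 + 52 + 44 + 64 + 15)/62 = 194/62

L = 194/62 = 3.1290 bits/symbol


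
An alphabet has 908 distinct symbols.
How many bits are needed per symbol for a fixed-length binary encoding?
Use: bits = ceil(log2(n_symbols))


log2(908) = 9.8265
Bracket: 2^9 = 512 < 908 <= 2^10 = 1024
So ceil(log2(908)) = 10

bits = ceil(log2(908)) = ceil(9.8265) = 10 bits


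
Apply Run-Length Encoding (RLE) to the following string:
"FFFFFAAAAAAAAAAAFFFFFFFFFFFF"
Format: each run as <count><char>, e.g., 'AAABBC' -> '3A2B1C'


Scanning runs left to right:
  i=0: run of 'F' x 5 -> '5F'
  i=5: run of 'A' x 11 -> '11A'
  i=16: run of 'F' x 12 -> '12F'

RLE = 5F11A12F


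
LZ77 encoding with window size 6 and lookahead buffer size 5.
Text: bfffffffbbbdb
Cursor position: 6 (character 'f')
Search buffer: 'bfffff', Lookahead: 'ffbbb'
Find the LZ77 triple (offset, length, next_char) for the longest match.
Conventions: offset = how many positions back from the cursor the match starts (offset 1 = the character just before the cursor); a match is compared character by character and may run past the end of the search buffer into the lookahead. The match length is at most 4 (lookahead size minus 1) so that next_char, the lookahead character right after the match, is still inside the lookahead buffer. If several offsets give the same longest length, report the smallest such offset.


Try each offset into the search buffer:
  offset=1 (pos 5, char 'f'): match length 2
  offset=2 (pos 4, char 'f'): match length 2
  offset=3 (pos 3, char 'f'): match length 2
  offset=4 (pos 2, char 'f'): match length 2
  offset=5 (pos 1, char 'f'): match length 2
  offset=6 (pos 0, char 'b'): match length 0
Longest match has length 2, found at offsets 1, 2, 3, 4, 5; take the smallest, offset 1.
next_char = character at position 6 + 2 = 8 -> 'b'

Best match: offset=1, length=2 (matching 'ff' starting at position 5)
LZ77 triple: (1, 2, 'b')


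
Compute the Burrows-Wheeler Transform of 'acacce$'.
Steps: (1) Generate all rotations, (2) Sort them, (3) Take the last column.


Rotations (sorted):
  0: $acacce -> last char: e
  1: acacce$ -> last char: $
  2: acce$ac -> last char: c
  3: cacce$a -> last char: a
  4: cce$aca -> last char: a
  5: ce$acac -> last char: c
  6: e$acacc -> last char: c


BWT = e$caacc


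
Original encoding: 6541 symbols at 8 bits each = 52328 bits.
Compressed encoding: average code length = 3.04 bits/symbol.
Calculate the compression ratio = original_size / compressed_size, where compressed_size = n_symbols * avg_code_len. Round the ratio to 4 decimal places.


original_size = n_symbols * orig_bits = 6541 * 8 = 52328 bits
compressed_size = n_symbols * avg_code_len = 6541 * 3.04 = 19884.64 bits
ratio = original_size / compressed_size = 52328 / 19884.64 = 2.6316

Compression ratio = 2.6316


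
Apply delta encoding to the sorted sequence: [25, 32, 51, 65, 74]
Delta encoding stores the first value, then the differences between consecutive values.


First value: 25
Deltas:
  32 - 25 = 7
  51 - 32 = 19
  65 - 51 = 14
  74 - 65 = 9


Delta encoded: [25, 7, 19, 14, 9]


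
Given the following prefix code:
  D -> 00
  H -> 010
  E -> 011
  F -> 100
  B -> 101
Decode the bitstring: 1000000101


Decoding step by step:
Bits 100 -> F
Bits 00 -> D
Bits 00 -> D
Bits 101 -> B


Decoded message: FDDB


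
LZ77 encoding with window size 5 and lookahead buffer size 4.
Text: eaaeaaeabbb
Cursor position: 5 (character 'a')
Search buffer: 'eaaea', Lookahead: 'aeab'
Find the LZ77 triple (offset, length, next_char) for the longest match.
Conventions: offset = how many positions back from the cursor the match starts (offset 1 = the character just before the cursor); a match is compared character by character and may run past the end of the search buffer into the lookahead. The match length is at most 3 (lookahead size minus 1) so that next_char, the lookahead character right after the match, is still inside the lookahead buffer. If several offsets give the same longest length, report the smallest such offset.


Try each offset into the search buffer:
  offset=1 (pos 4, char 'a'): match length 1
  offset=2 (pos 3, char 'e'): match length 0
  offset=3 (pos 2, char 'a'): match length 3
  offset=4 (pos 1, char 'a'): match length 1
  offset=5 (pos 0, char 'e'): match length 0
Longest match has length 3 at offset 3.
next_char = character at position 5 + 3 = 8 -> 'b'

Best match: offset=3, length=3 (matching 'aea' starting at position 2)
LZ77 triple: (3, 3, 'b')


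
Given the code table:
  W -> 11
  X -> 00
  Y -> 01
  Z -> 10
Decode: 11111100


Decoding:
11 -> W
11 -> W
11 -> W
00 -> X


Result: WWWX


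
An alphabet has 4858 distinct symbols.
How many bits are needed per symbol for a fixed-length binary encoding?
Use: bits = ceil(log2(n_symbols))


log2(4858) = 12.2461
Bracket: 2^12 = 4096 < 4858 <= 2^13 = 8192
So ceil(log2(4858)) = 13

bits = ceil(log2(4858)) = ceil(12.2461) = 13 bits


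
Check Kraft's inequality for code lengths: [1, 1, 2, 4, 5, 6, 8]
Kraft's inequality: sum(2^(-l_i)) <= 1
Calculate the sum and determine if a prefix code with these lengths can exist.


Sum = 2^(-1) + 2^(-1) + 2^(-2) + 2^(-4) + 2^(-5) + 2^(-6) + 2^(-8)
    = 0.5 + 0.5 + 0.25 + 0.0625 + 0.03125 + 0.015625 + 0.00390625
    = 349/256 = 1.36328125
Since 1.36328125 > 1, Kraft's inequality is NOT satisfied.
A prefix code with these lengths CANNOT exist.

Kraft sum = 1.36328125. Not satisfied.


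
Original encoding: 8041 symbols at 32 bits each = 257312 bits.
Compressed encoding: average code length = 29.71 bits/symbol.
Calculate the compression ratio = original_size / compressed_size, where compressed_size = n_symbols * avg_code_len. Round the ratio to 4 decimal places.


original_size = n_symbols * orig_bits = 8041 * 32 = 257312 bits
compressed_size = n_symbols * avg_code_len = 8041 * 29.71 = 238898.11 bits
ratio = original_size / compressed_size = 257312 / 238898.11 = 1.0771

Compression ratio = 1.0771


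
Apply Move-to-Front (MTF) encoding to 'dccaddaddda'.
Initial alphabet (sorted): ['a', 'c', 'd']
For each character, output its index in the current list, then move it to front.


MTF encoding:
'd': index 2 in ['a', 'c', 'd'] -> ['d', 'a', 'c']
'c': index 2 in ['d', 'a', 'c'] -> ['c', 'd', 'a']
'c': index 0 in ['c', 'd', 'a'] -> ['c', 'd', 'a']
'a': index 2 in ['c', 'd', 'a'] -> ['a', 'c', 'd']
'd': index 2 in ['a', 'c', 'd'] -> ['d', 'a', 'c']
'd': index 0 in ['d', 'a', 'c'] -> ['d', 'a', 'c']
'a': index 1 in ['d', 'a', 'c'] -> ['a', 'd', 'c']
'd': index 1 in ['a', 'd', 'c'] -> ['d', 'a', 'c']
'd': index 0 in ['d', 'a', 'c'] -> ['d', 'a', 'c']
'd': index 0 in ['d', 'a', 'c'] -> ['d', 'a', 'c']
'a': index 1 in ['d', 'a', 'c'] -> ['a', 'd', 'c']


Output: [2, 2, 0, 2, 2, 0, 1, 1, 0, 0, 1]


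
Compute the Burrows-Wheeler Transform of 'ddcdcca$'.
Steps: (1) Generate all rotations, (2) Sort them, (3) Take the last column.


Rotations (sorted):
  0: $ddcdcca -> last char: a
  1: a$ddcdcc -> last char: c
  2: ca$ddcdc -> last char: c
  3: cca$ddcd -> last char: d
  4: cdcca$dd -> last char: d
  5: dcca$ddc -> last char: c
  6: dcdcca$d -> last char: d
  7: ddcdcca$ -> last char: $


BWT = accddcd$


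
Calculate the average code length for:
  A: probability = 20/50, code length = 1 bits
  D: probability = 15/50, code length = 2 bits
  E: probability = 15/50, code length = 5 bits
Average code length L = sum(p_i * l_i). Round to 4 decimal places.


Weighted contributions p_i * l_i:
  A: (20/50) * 1 = 20/50
  D: (15/50) * 2 = 30/50
  E: (15/50) * 5 = 75/50
Sum = (20 + 30 + 75)/50 = 125/50

L = 125/50 = 2.5000 bits/symbol


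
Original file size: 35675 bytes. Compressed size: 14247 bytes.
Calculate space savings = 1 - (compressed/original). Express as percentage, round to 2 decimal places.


ratio = compressed/original = 14247/35675 = 0.399355
savings = 1 - ratio = 1 - 0.399355 = 0.600645
as a percentage: 0.600645 * 100 = 60.06%

Space savings = 1 - 14247/35675 = 60.06%


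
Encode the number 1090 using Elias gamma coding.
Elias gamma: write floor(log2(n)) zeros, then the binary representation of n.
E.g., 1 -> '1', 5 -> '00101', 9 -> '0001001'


num_bits = floor(log2(1090)) + 1 = 11
leading_zeros = num_bits - 1 = 10
binary(1090) = 10001000010

Elias gamma(1090) = '0000000000' + '10001000010' = 000000000010001000010 (21 bits)


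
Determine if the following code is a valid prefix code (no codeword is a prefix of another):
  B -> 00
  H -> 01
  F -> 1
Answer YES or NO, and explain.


Checking each pair (does one codeword prefix another?):
  B='00' vs H='01': no prefix
  B='00' vs F='1': no prefix
  H='01' vs B='00': no prefix
  H='01' vs F='1': no prefix
  F='1' vs B='00': no prefix
  F='1' vs H='01': no prefix
No violation found over all pairs.

YES -- this is a valid prefix code. No codeword is a prefix of any other codeword.


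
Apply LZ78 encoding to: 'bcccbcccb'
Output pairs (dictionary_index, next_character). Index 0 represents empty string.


LZ78 encoding steps:
Dictionary: {0: ''}
Step 1: w='' (idx 0), next='b' -> output (0, 'b'), add 'b' as idx 1
Step 2: w='' (idx 0), next='c' -> output (0, 'c'), add 'c' as idx 2
Step 3: w='c' (idx 2), next='c' -> output (2, 'c'), add 'cc' as idx 3
Step 4: w='b' (idx 1), next='c' -> output (1, 'c'), add 'bc' as idx 4
Step 5: w='cc' (idx 3), next='b' -> output (3, 'b'), add 'ccb' as idx 5


Encoded: [(0, 'b'), (0, 'c'), (2, 'c'), (1, 'c'), (3, 'b')]


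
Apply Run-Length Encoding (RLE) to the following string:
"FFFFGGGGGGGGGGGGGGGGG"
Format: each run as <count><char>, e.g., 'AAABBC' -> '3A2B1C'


Scanning runs left to right:
  i=0: run of 'F' x 4 -> '4F'
  i=4: run of 'G' x 17 -> '17G'

RLE = 4F17G


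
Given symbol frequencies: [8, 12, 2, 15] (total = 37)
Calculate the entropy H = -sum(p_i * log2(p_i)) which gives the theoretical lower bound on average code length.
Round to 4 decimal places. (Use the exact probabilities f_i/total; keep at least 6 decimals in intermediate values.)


Per-symbol terms -p_i * log2(p_i) with p_i = f_i/37:
  p = 8/37 = 0.216216: log2(p) = -2.209453, -p*log2(p) = 0.477720
  p = 12/37 = 0.324324: log2(p) = -1.624491, -p*log2(p) = 0.526862
  p = 2/37 = 0.054054: log2(p) = -4.209453, -p*log2(p) = 0.227538
  p = 15/37 = 0.405405: log2(p) = -1.302563, -p*log2(p) = 0.528066
H = 0.477720 + 0.526862 + 0.227538 + 0.528066 = 1.760186

H = 1.7602 bits/symbol


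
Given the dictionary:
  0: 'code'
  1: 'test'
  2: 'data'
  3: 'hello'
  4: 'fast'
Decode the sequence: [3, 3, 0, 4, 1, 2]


Look up each index in the dictionary:
  3 -> 'hello'
  3 -> 'hello'
  0 -> 'code'
  4 -> 'fast'
  1 -> 'test'
  2 -> 'data'

Decoded: "hello hello code fast test data"


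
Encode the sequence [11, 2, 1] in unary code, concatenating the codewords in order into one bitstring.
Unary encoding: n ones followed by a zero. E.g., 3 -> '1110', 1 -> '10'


Encode each number as n ones followed by a terminating 0:
  11 -> 111111111110 (12 bits)
  2 -> 110 (3 bits)
  1 -> 10 (2 bits)
Total length = 12 + 3 + 2 = 17 bits.

Unary([11, 2, 1]) = 11111111111011010 (17 bits)


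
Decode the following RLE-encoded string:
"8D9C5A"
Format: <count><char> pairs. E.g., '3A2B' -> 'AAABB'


Expanding each <count><char> pair:
  8D -> 'DDDDDDDD'
  9C -> 'CCCCCCCCC'
  5A -> 'AAAAA'

Decoded = DDDDDDDDCCCCCCCCCAAAAA


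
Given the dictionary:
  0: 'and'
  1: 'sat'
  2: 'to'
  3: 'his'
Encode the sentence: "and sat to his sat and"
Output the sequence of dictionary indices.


Look up each word in the dictionary:
  'and' -> 0
  'sat' -> 1
  'to' -> 2
  'his' -> 3
  'sat' -> 1
  'and' -> 0

Encoded: [0, 1, 2, 3, 1, 0]


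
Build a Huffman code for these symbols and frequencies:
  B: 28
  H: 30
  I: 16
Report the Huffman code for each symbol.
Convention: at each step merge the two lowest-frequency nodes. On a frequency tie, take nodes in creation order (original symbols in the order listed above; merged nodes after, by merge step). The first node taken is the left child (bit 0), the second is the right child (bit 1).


Huffman tree construction:
Step 1: Merge I(16) + B(28) = 44
Step 2: Merge H(30) + (I+B)(44) = 74
Read each symbol's code off the tree from the root (left child = 0, right child = 1).

Codes:
  B: 11 (length 2)
  H: 0 (length 1)
  I: 10 (length 2)
Average code length: 118/74 = 1.5946 bits/symbol


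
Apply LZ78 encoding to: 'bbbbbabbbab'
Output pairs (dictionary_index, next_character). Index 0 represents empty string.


LZ78 encoding steps:
Dictionary: {0: ''}
Step 1: w='' (idx 0), next='b' -> output (0, 'b'), add 'b' as idx 1
Step 2: w='b' (idx 1), next='b' -> output (1, 'b'), add 'bb' as idx 2
Step 3: w='bb' (idx 2), next='a' -> output (2, 'a'), add 'bba' as idx 3
Step 4: w='bb' (idx 2), next='b' -> output (2, 'b'), add 'bbb' as idx 4
Step 5: w='' (idx 0), next='a' -> output (0, 'a'), add 'a' as idx 5
Step 6: w='b' (idx 1), end of input -> output (1, '')


Encoded: [(0, 'b'), (1, 'b'), (2, 'a'), (2, 'b'), (0, 'a'), (1, '')]


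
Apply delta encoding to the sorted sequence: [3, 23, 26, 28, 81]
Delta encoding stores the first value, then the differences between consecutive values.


First value: 3
Deltas:
  23 - 3 = 20
  26 - 23 = 3
  28 - 26 = 2
  81 - 28 = 53


Delta encoded: [3, 20, 3, 2, 53]


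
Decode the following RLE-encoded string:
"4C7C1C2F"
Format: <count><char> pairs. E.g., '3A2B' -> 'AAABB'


Expanding each <count><char> pair:
  4C -> 'CCCC'
  7C -> 'CCCCCCC'
  1C -> 'C'
  2F -> 'FF'

Decoded = CCCCCCCCCCCCFF


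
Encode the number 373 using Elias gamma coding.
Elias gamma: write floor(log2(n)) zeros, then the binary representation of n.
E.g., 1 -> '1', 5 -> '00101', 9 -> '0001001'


num_bits = floor(log2(373)) + 1 = 9
leading_zeros = num_bits - 1 = 8
binary(373) = 101110101

Elias gamma(373) = '00000000' + '101110101' = 00000000101110101 (17 bits)


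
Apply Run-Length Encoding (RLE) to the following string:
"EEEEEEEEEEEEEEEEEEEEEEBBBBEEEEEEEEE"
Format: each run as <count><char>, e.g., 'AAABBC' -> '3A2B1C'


Scanning runs left to right:
  i=0: run of 'E' x 22 -> '22E'
  i=22: run of 'B' x 4 -> '4B'
  i=26: run of 'E' x 9 -> '9E'

RLE = 22E4B9E


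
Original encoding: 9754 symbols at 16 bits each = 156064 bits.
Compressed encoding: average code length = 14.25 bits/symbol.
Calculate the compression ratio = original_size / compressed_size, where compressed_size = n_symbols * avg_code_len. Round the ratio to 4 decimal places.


original_size = n_symbols * orig_bits = 9754 * 16 = 156064 bits
compressed_size = n_symbols * avg_code_len = 9754 * 14.25 = 138994.5 bits
ratio = original_size / compressed_size = 156064 / 138994.5 = 1.1228

Compression ratio = 1.1228


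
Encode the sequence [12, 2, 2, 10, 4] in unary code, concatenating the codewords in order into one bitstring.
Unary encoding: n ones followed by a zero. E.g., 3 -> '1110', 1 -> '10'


Encode each number as n ones followed by a terminating 0:
  12 -> 1111111111110 (13 bits)
  2 -> 110 (3 bits)
  2 -> 110 (3 bits)
  10 -> 11111111110 (11 bits)
  4 -> 11110 (5 bits)
Total length = 13 + 3 + 3 + 11 + 5 = 35 bits.

Unary([12, 2, 2, 10, 4]) = 11111111111101101101111111111011110 (35 bits)


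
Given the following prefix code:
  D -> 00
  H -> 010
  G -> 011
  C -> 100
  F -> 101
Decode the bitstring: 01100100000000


Decoding step by step:
Bits 011 -> G
Bits 00 -> D
Bits 100 -> C
Bits 00 -> D
Bits 00 -> D
Bits 00 -> D


Decoded message: GDCDDD


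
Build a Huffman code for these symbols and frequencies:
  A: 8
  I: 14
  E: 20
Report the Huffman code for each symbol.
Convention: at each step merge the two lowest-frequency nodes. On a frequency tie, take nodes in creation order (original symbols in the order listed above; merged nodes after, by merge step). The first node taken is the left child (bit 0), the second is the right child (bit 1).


Huffman tree construction:
Step 1: Merge A(8) + I(14) = 22
Step 2: Merge E(20) + (A+I)(22) = 42
Read each symbol's code off the tree from the root (left child = 0, right child = 1).

Codes:
  A: 10 (length 2)
  I: 11 (length 2)
  E: 0 (length 1)
Average code length: 64/42 = 1.5238 bits/symbol


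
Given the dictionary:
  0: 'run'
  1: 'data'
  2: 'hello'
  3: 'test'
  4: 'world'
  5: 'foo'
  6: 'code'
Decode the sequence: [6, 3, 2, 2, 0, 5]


Look up each index in the dictionary:
  6 -> 'code'
  3 -> 'test'
  2 -> 'hello'
  2 -> 'hello'
  0 -> 'run'
  5 -> 'foo'

Decoded: "code test hello hello run foo"


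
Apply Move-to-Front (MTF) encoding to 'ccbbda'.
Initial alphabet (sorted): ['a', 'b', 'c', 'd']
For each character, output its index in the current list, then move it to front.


MTF encoding:
'c': index 2 in ['a', 'b', 'c', 'd'] -> ['c', 'a', 'b', 'd']
'c': index 0 in ['c', 'a', 'b', 'd'] -> ['c', 'a', 'b', 'd']
'b': index 2 in ['c', 'a', 'b', 'd'] -> ['b', 'c', 'a', 'd']
'b': index 0 in ['b', 'c', 'a', 'd'] -> ['b', 'c', 'a', 'd']
'd': index 3 in ['b', 'c', 'a', 'd'] -> ['d', 'b', 'c', 'a']
'a': index 3 in ['d', 'b', 'c', 'a'] -> ['a', 'd', 'b', 'c']


Output: [2, 0, 2, 0, 3, 3]


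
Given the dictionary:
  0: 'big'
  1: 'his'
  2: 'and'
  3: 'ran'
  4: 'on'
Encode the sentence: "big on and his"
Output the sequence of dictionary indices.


Look up each word in the dictionary:
  'big' -> 0
  'on' -> 4
  'and' -> 2
  'his' -> 1

Encoded: [0, 4, 2, 1]


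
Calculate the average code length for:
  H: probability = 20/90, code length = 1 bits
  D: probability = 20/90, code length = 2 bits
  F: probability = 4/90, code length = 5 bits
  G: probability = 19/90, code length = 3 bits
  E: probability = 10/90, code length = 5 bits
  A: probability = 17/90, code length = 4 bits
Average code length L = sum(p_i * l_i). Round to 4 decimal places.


Weighted contributions p_i * l_i:
  H: (20/90) * 1 = 20/90
  D: (20/90) * 2 = 40/90
  F: (4/90) * 5 = 20/90
  G: (19/90) * 3 = 57/90
  E: (10/90) * 5 = 50/90
  A: (17/90) * 4 = 68/90
Sum = (20 + 40 + 20 + 57 + 50 + 68)/90 = 255/90

L = 255/90 = 2.8333 bits/symbol


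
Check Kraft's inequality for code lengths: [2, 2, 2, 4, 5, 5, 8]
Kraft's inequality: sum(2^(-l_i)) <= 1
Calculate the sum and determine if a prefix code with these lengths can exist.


Sum = 2^(-2) + 2^(-2) + 2^(-2) + 2^(-4) + 2^(-5) + 2^(-5) + 2^(-8)
    = 0.25 + 0.25 + 0.25 + 0.0625 + 0.03125 + 0.03125 + 0.00390625
    = 225/256 = 0.87890625
Since 0.87890625 <= 1, Kraft's inequality IS satisfied.
A prefix code with these lengths CAN exist.

Kraft sum = 0.87890625. Satisfied.


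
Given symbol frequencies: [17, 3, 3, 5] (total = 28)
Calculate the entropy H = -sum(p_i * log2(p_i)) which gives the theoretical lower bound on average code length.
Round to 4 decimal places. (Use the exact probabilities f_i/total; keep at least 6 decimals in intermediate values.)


Per-symbol terms -p_i * log2(p_i) with p_i = f_i/28:
  p = 17/28 = 0.607143: log2(p) = -0.719892, -p*log2(p) = 0.437077
  p = 3/28 = 0.107143: log2(p) = -3.222392, -p*log2(p) = 0.345256
  p = 3/28 = 0.107143: log2(p) = -3.222392, -p*log2(p) = 0.345256
  p = 5/28 = 0.178571: log2(p) = -2.485427, -p*log2(p) = 0.443826
H = 0.437077 + 0.345256 + 0.345256 + 0.443826 = 1.571415

H = 1.5714 bits/symbol


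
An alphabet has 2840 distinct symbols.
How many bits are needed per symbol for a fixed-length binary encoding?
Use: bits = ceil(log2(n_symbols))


log2(2840) = 11.4717
Bracket: 2^11 = 2048 < 2840 <= 2^12 = 4096
So ceil(log2(2840)) = 12

bits = ceil(log2(2840)) = ceil(11.4717) = 12 bits


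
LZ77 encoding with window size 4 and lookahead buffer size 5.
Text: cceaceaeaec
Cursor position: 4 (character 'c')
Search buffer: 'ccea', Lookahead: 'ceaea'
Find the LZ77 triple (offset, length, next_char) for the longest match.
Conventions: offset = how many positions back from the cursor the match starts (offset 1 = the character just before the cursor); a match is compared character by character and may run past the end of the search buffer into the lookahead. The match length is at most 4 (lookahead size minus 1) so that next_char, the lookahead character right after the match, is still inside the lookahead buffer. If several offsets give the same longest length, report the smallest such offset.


Try each offset into the search buffer:
  offset=1 (pos 3, char 'a'): match length 0
  offset=2 (pos 2, char 'e'): match length 0
  offset=3 (pos 1, char 'c'): match length 3
  offset=4 (pos 0, char 'c'): match length 1
Longest match has length 3 at offset 3.
next_char = character at position 4 + 3 = 7 -> 'e'

Best match: offset=3, length=3 (matching 'cea' starting at position 1)
LZ77 triple: (3, 3, 'e')


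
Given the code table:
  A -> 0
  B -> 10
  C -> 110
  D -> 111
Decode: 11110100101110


Decoding:
111 -> D
10 -> B
10 -> B
0 -> A
10 -> B
111 -> D
0 -> A


Result: DBBABDA


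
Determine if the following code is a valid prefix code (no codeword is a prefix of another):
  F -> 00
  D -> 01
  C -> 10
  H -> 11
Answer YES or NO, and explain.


Checking each pair (does one codeword prefix another?):
  F='00' vs D='01': no prefix
  F='00' vs C='10': no prefix
  F='00' vs H='11': no prefix
  D='01' vs F='00': no prefix
  D='01' vs C='10': no prefix
  D='01' vs H='11': no prefix
  C='10' vs F='00': no prefix
  C='10' vs D='01': no prefix
  C='10' vs H='11': no prefix
  H='11' vs F='00': no prefix
  H='11' vs D='01': no prefix
  H='11' vs C='10': no prefix
No violation found over all pairs.

YES -- this is a valid prefix code. No codeword is a prefix of any other codeword.


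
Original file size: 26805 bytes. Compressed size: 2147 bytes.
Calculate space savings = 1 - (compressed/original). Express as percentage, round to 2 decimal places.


ratio = compressed/original = 2147/26805 = 0.080097
savings = 1 - ratio = 1 - 0.080097 = 0.919903
as a percentage: 0.919903 * 100 = 91.99%

Space savings = 1 - 2147/26805 = 91.99%


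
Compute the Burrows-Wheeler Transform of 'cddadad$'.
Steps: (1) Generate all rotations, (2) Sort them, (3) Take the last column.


Rotations (sorted):
  0: $cddadad -> last char: d
  1: ad$cddad -> last char: d
  2: adad$cdd -> last char: d
  3: cddadad$ -> last char: $
  4: d$cddada -> last char: a
  5: dad$cdda -> last char: a
  6: dadad$cd -> last char: d
  7: ddadad$c -> last char: c


BWT = ddd$aadc


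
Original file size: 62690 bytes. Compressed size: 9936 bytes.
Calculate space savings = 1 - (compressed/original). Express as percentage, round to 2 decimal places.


ratio = compressed/original = 9936/62690 = 0.158494
savings = 1 - ratio = 1 - 0.158494 = 0.841506
as a percentage: 0.841506 * 100 = 84.15%

Space savings = 1 - 9936/62690 = 84.15%


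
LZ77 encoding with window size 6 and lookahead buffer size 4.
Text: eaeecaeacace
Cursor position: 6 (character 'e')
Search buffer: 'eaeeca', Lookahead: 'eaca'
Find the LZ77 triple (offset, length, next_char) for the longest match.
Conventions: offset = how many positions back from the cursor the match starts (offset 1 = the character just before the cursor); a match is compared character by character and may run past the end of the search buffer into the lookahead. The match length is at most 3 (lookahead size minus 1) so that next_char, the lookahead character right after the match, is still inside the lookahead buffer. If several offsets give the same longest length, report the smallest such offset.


Try each offset into the search buffer:
  offset=1 (pos 5, char 'a'): match length 0
  offset=2 (pos 4, char 'c'): match length 0
  offset=3 (pos 3, char 'e'): match length 1
  offset=4 (pos 2, char 'e'): match length 1
  offset=5 (pos 1, char 'a'): match length 0
  offset=6 (pos 0, char 'e'): match length 2
Longest match has length 2 at offset 6.
next_char = character at position 6 + 2 = 8 -> 'c'

Best match: offset=6, length=2 (matching 'ea' starting at position 0)
LZ77 triple: (6, 2, 'c')
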